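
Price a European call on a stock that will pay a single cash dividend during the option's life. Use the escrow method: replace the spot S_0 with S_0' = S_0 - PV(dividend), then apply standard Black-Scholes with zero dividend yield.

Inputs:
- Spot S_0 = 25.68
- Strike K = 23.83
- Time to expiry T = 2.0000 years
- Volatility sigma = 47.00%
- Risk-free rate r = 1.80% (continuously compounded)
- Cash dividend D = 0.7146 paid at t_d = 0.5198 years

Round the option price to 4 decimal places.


PV(D) = D * exp(-r * t_d) = 0.7146 * 0.99068723 = 0.70794510
S_0' = S_0 - PV(D) = 25.6800 - 0.70794510 = 24.97205490
d1 = (ln(S_0'/K) + (r + sigma^2/2)*T) / (sigma*sqrt(T)) = 0.45692955
d2 = d1 - sigma*sqrt(T) = -0.20775082
exp(-rT) = 0.96464029
N(d1) = 0.67613916; N(d2) = 0.41771177
C = S_0' * N(d1) - K * exp(-rT) * N(d2) = 24.97205490 * 0.67613916 - 23.8300 * 0.96464029 * 0.41771177 = 7.2825

Answer: Price = 7.2825


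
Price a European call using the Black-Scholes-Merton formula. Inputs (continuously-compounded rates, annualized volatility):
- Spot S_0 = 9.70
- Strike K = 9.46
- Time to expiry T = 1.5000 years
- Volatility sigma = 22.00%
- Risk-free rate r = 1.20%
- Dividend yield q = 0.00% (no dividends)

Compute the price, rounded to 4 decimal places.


d1 = (ln(S/K) + (r - q + 0.5*sigma^2) * T) / (sigma * sqrt(T)) = 0.29450847
d2 = d1 - sigma * sqrt(T) = 0.02506460
exp(-rT) = 0.98216103; exp(-qT) = 1.00000000
C = S_0 * exp(-qT) * N(d1) - K * exp(-rT) * N(d2)
N(d1) = 0.61581530; N(d2) = 0.50999828
C = 9.7000 * 1.00000000 * 0.61581530 - 9.4600 * 0.98216103 * 0.50999828 = 1.2349

Answer: Price = 1.2349


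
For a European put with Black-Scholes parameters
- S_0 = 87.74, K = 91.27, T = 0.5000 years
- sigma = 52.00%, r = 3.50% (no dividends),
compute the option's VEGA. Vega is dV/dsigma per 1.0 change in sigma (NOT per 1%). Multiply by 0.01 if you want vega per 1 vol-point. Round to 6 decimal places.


d1 = 0.1241672687; d2 = -0.2435282575
phi(d1) = 0.3958787551; exp(-qT) = 1.0000000000; exp(-rT) = 0.9826522357
Vega = S * exp(-qT) * phi(d1) * sqrt(T) = 87.7400 * 1.0000000000 * 0.3958787551 * 0.7071067812 = 24.560931

Answer: Vega = 24.560931


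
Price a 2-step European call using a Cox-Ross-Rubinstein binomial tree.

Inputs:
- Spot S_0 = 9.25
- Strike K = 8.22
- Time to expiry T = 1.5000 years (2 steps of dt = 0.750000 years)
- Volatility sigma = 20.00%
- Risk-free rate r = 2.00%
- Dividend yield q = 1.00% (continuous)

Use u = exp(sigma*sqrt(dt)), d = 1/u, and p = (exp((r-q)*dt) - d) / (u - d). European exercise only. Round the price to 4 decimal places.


dt = T/N = 0.750000
u = exp(sigma*sqrt(dt)) = 1.189110; d = 1/u = 0.840965
p = (exp((r-q)*dt) - d) / (u - d) = 0.478430
Discount per step: exp(-r*dt) = 0.985112
Stock lattice S(k, i) with i counting down-moves:
  k=0: S(0,0) = 9.2500
  k=1: S(1,0) = 10.9993; S(1,1) = 7.7789
  k=2: S(2,0) = 13.0793; S(2,1) = 9.2500; S(2,2) = 6.5418
Terminal payoffs V(N, i) = max(S_T - K, 0):
  V(2,0) = 4.859338; V(2,1) = 1.030000; V(2,2) = 0.000000
Backward induction: V(k, i) = exp(-r*dt) * [p * V(k+1, i) + (1-p) * V(k+1, i+1)].
  V(1,0) = exp(-r*dt) * [p*4.859338 + (1-p)*1.030000] = 2.819461
  V(1,1) = exp(-r*dt) * [p*1.030000 + (1-p)*0.000000] = 0.485447
  V(0,0) = exp(-r*dt) * [p*2.819461 + (1-p)*0.485447] = 1.578258

Answer: Price = V(0,0) = 1.5783


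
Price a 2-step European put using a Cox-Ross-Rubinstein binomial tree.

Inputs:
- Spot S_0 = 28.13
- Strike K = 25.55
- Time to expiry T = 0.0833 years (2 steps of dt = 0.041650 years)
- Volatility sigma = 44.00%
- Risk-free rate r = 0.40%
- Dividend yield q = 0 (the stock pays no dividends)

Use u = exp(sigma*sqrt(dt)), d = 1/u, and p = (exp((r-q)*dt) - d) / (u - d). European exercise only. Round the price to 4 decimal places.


dt = T/N = 0.041650
u = exp(sigma*sqrt(dt)) = 1.093952; d = 1/u = 0.914117
p = (exp((r-q)*dt) - d) / (u - d) = 0.478492
Discount per step: exp(-r*dt) = 0.999833
Stock lattice S(k, i) with i counting down-moves:
  k=0: S(0,0) = 28.1300
  k=1: S(1,0) = 30.7729; S(1,1) = 25.7141
  k=2: S(2,0) = 33.6640; S(2,1) = 28.1300; S(2,2) = 23.5057
Terminal payoffs V(N, i) = max(K - S_T, 0):
  V(2,0) = 0.000000; V(2,1) = 0.000000; V(2,2) = 2.044292
Backward induction: V(k, i) = exp(-r*dt) * [p * V(k+1, i) + (1-p) * V(k+1, i+1)].
  V(1,0) = exp(-r*dt) * [p*0.000000 + (1-p)*0.000000] = 0.000000
  V(1,1) = exp(-r*dt) * [p*0.000000 + (1-p)*2.044292] = 1.065936
  V(0,0) = exp(-r*dt) * [p*0.000000 + (1-p)*1.065936] = 0.555801

Answer: Price = V(0,0) = 0.5558


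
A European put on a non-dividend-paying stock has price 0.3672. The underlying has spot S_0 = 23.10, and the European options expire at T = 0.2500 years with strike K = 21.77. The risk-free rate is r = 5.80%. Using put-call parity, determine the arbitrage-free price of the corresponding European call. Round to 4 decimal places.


Answer: Call price = 2.0106

Derivation:
Put-call parity: C - P = S_0 * exp(-qT) - K * exp(-rT).
S_0 * exp(-qT) = 23.1000 * 1.00000000 = 23.10000000
K * exp(-rT) = 21.7700 * 0.98560462 = 21.45661255
C = P + S*exp(-qT) - K*exp(-rT)
C = 0.3672 + 23.10000000 - 21.45661255 = 2.0106


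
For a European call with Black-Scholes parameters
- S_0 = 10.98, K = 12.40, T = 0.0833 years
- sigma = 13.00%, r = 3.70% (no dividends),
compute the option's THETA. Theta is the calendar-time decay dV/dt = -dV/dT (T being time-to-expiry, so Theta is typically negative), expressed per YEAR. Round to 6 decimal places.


Answer: Theta = -0.007457

Derivation:
d1 = -3.1405711949; d2 = -3.1780914561
phi(d1) = 0.0028783667; exp(-qT) = 1.0000000000; exp(-rT) = 0.9969226448
Theta = -S*exp(-qT)*phi(d1)*sigma/(2*sqrt(T)) - r*K*exp(-rT)*N(d2) + q*S*exp(-qT)*N(d1)
N(d1) = 0.0008430936; N(d2) = 0.0007412399; sqrt(T) = 0.2886173938
Term 1 = -10.9800 * 1.0000000000 * 0.0028783667 * 0.1300 / (2 * 0.2886173938) = -0.0071176941
Term 2 = -0.0370 * 12.4000 * 0.9969226448 * 0.0007412399 = -0.0003390343
Term 3 = 0 (no dividend yield, q = 0)
Theta = -0.0071176941 + (-0.0003390343) + (0.0000000000) = -0.007457


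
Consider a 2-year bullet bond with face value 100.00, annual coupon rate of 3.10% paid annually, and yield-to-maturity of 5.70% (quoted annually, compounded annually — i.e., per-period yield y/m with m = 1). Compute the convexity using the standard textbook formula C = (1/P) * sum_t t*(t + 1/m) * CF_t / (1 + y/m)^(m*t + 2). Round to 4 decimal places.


Answer: Convexity = 5.2601

Derivation:
Coupon per period c = face * coupon_rate / m = 3.100000
Periods per year m = 1; per-period yield y/m = 0.057000
Number of cashflows N = 2
Cashflows (t years, CF_t, discount factor 1/(1+y/m)^(m*t), PV):
  t = 1.0000: CF_t = 3.100000, DF = 0.946074, PV = 2.932829
  t = 2.0000: CF_t = 103.100000, DF = 0.895056, PV = 92.280235
Price P = sum_t PV_t = 95.213064
Convexity numerator sum_t t*(t + 1/m) * CF_t / (1+y/m)^(m*t + 2):
  t = 1.0000: term = 5.250090
  t = 2.0000: term = 495.575658
Convexity = (1/P) * sum = 500.825748 / 95.213064 = 5.260053


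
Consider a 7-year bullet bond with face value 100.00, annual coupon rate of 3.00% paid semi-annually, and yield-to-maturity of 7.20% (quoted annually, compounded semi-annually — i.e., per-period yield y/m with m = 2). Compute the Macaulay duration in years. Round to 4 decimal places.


Coupon per period c = face * coupon_rate / m = 1.500000
Periods per year m = 2; per-period yield y/m = 0.036000
Number of cashflows N = 14
Cashflows (t years, CF_t, discount factor 1/(1+y/m)^(m*t), PV):
  t = 0.5000: CF_t = 1.500000, DF = 0.965251, PV = 1.447876
  t = 1.0000: CF_t = 1.500000, DF = 0.931709, PV = 1.397564
  t = 1.5000: CF_t = 1.500000, DF = 0.899333, PV = 1.349000
  t = 2.0000: CF_t = 1.500000, DF = 0.868082, PV = 1.302124
  t = 2.5000: CF_t = 1.500000, DF = 0.837917, PV = 1.256876
  t = 3.0000: CF_t = 1.500000, DF = 0.808801, PV = 1.213201
  t = 3.5000: CF_t = 1.500000, DF = 0.780696, PV = 1.171043
  t = 4.0000: CF_t = 1.500000, DF = 0.753567, PV = 1.130351
  t = 4.5000: CF_t = 1.500000, DF = 0.727381, PV = 1.091072
  t = 5.0000: CF_t = 1.500000, DF = 0.702106, PV = 1.053158
  t = 5.5000: CF_t = 1.500000, DF = 0.677708, PV = 1.016562
  t = 6.0000: CF_t = 1.500000, DF = 0.654158, PV = 0.981238
  t = 6.5000: CF_t = 1.500000, DF = 0.631427, PV = 0.947141
  t = 7.0000: CF_t = 101.500000, DF = 0.609486, PV = 61.862785
Price P = sum_t PV_t = 77.219991
Macaulay numerator sum_t t * PV_t:
  t * PV_t at t = 0.5000: 0.723938
  t * PV_t at t = 1.0000: 1.397564
  t * PV_t at t = 1.5000: 2.023500
  t * PV_t at t = 2.0000: 2.604247
  t * PV_t at t = 2.5000: 3.142190
  t * PV_t at t = 3.0000: 3.639603
  t * PV_t at t = 3.5000: 4.098652
  t * PV_t at t = 4.0000: 4.521403
  t * PV_t at t = 4.5000: 4.909825
  t * PV_t at t = 5.0000: 5.265792
  t * PV_t at t = 5.5000: 5.591092
  t * PV_t at t = 6.0000: 5.887426
  t * PV_t at t = 6.5000: 6.156414
  t * PV_t at t = 7.0000: 433.039494
Macaulay duration D = (sum_t t * PV_t) / P = 483.001140 / 77.219991 = 6.254872

Answer: Macaulay duration = 6.2549 years


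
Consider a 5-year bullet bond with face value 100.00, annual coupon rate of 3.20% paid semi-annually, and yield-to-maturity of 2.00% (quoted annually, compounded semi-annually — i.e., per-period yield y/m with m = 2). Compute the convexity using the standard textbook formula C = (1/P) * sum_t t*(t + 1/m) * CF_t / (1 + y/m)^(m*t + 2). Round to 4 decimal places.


Coupon per period c = face * coupon_rate / m = 1.600000
Periods per year m = 2; per-period yield y/m = 0.010000
Number of cashflows N = 10
Cashflows (t years, CF_t, discount factor 1/(1+y/m)^(m*t), PV):
  t = 0.5000: CF_t = 1.600000, DF = 0.990099, PV = 1.584158
  t = 1.0000: CF_t = 1.600000, DF = 0.980296, PV = 1.568474
  t = 1.5000: CF_t = 1.600000, DF = 0.970590, PV = 1.552944
  t = 2.0000: CF_t = 1.600000, DF = 0.960980, PV = 1.537569
  t = 2.5000: CF_t = 1.600000, DF = 0.951466, PV = 1.522345
  t = 3.0000: CF_t = 1.600000, DF = 0.942045, PV = 1.507272
  t = 3.5000: CF_t = 1.600000, DF = 0.932718, PV = 1.492349
  t = 4.0000: CF_t = 1.600000, DF = 0.923483, PV = 1.477573
  t = 4.5000: CF_t = 1.600000, DF = 0.914340, PV = 1.462944
  t = 5.0000: CF_t = 101.600000, DF = 0.905287, PV = 91.977155
Price P = sum_t PV_t = 105.682783
Convexity numerator sum_t t*(t + 1/m) * CF_t / (1+y/m)^(m*t + 2):
  t = 0.5000: term = 0.776472
  t = 1.0000: term = 2.306353
  t = 1.5000: term = 4.567035
  t = 2.0000: term = 7.536362
  t = 2.5000: term = 11.192617
  t = 3.0000: term = 15.514518
  t = 3.5000: term = 20.481212
  t = 4.0000: term = 26.072264
  t = 4.5000: term = 32.267654
  t = 5.0000: term = 2479.533135
Convexity = (1/P) * sum = 2600.247623 / 105.682783 = 24.604269

Answer: Convexity = 24.6043


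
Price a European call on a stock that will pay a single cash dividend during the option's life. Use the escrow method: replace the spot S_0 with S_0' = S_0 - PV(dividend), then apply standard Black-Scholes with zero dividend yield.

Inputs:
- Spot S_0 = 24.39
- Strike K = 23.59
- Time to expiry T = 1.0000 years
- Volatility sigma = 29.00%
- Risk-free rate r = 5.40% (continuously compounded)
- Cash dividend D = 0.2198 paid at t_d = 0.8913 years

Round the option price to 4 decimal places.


Answer: Price = 3.6950

Derivation:
PV(D) = D * exp(-r * t_d) = 0.2198 * 0.95300970 = 0.20947153
S_0' = S_0 - PV(D) = 24.3900 - 0.20947153 = 24.18052847
d1 = (ln(S_0'/K) + (r + sigma^2/2)*T) / (sigma*sqrt(T)) = 0.41646485
d2 = d1 - sigma*sqrt(T) = 0.12646485
exp(-rT) = 0.94743211
N(d1) = 0.66146506; N(d2) = 0.55031802
C = S_0' * N(d1) - K * exp(-rT) * N(d2) = 24.18052847 * 0.66146506 - 23.5900 * 0.94743211 * 0.55031802 = 3.6950


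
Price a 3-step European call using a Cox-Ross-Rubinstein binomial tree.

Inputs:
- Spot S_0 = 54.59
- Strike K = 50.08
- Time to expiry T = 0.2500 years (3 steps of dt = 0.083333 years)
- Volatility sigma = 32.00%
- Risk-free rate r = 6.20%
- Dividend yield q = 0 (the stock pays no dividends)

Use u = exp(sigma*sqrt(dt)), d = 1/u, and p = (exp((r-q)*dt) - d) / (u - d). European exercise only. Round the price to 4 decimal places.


dt = T/N = 0.083333
u = exp(sigma*sqrt(dt)) = 1.096777; d = 1/u = 0.911762
p = (exp((r-q)*dt) - d) / (u - d) = 0.504920
Discount per step: exp(-r*dt) = 0.994847
Stock lattice S(k, i) with i counting down-moves:
  k=0: S(0,0) = 54.5900
  k=1: S(1,0) = 59.8731; S(1,1) = 49.7731
  k=2: S(2,0) = 65.6674; S(2,1) = 54.5900; S(2,2) = 45.3812
  k=3: S(3,0) = 72.0225; S(3,1) = 59.8731; S(3,2) = 49.7731; S(3,3) = 41.3769
Terminal payoffs V(N, i) = max(S_T - K, 0):
  V(3,0) = 21.942520; V(3,1) = 9.793066; V(3,2) = 0.000000; V(3,3) = 0.000000
Backward induction: V(k, i) = exp(-r*dt) * [p * V(k+1, i) + (1-p) * V(k+1, i+1)].
  V(2,0) = exp(-r*dt) * [p*21.942520 + (1-p)*9.793066] = 15.845492
  V(2,1) = exp(-r*dt) * [p*9.793066 + (1-p)*0.000000] = 4.919236
  V(2,2) = exp(-r*dt) * [p*0.000000 + (1-p)*0.000000] = 0.000000
  V(1,0) = exp(-r*dt) * [p*15.845492 + (1-p)*4.919236] = 10.382344
  V(1,1) = exp(-r*dt) * [p*4.919236 + (1-p)*0.000000] = 2.471023
  V(0,0) = exp(-r*dt) * [p*10.382344 + (1-p)*2.471023] = 6.432290

Answer: Price = V(0,0) = 6.4323


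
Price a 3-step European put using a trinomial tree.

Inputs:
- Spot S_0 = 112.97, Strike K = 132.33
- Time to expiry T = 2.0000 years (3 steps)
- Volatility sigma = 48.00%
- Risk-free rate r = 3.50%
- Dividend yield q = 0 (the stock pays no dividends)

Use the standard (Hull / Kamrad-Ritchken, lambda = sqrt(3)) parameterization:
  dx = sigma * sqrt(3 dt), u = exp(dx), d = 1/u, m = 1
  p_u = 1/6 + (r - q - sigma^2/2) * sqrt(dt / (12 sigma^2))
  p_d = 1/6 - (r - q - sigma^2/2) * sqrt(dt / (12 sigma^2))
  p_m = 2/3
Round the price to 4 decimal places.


dt = T/N = 0.666667; dx = sigma*sqrt(3*dt) = 0.678823
u = exp(dx) = 1.971555; d = 1/u = 0.507214
p_u = 0.127285, p_m = 0.666667, p_d = 0.206049
Discount per step: exp(-r*dt) = 0.976937
Stock lattice S(k, j) with j the centered position index:
  k=0: S(0,+0) = 112.9700
  k=1: S(1,-1) = 57.3000; S(1,+0) = 112.9700; S(1,+1) = 222.7266
  k=2: S(2,-2) = 29.0633; S(2,-1) = 57.3000; S(2,+0) = 112.9700; S(2,+1) = 222.7266; S(2,+2) = 439.1176
  k=3: S(3,-3) = 14.7413; S(3,-2) = 29.0633; S(3,-1) = 57.3000; S(3,+0) = 112.9700; S(3,+1) = 222.7266; S(3,+2) = 439.1176; S(3,+3) = 865.7445
Terminal payoffs V(N, j) = max(K - S_T, 0):
  V(3,-3) = 117.588675; V(3,-2) = 103.266669; V(3,-1) = 75.030048; V(3,+0) = 19.360000; V(3,+1) = 0.000000; V(3,+2) = 0.000000; V(3,+3) = 0.000000
Backward induction: V(k, j) = exp(-r*dt) * [p_u * V(k+1, j+1) + p_m * V(k+1, j) + p_d * V(k+1, j-1)]
  V(2,-2) = exp(-r*dt) * [p_u*75.030048 + p_m*103.266669 + p_d*117.588675] = 100.256777
  V(2,-1) = exp(-r*dt) * [p_u*19.360000 + p_m*75.030048 + p_d*103.266669] = 72.061022
  V(2,+0) = exp(-r*dt) * [p_u*0.000000 + p_m*19.360000 + p_d*75.030048] = 27.712279
  V(2,+1) = exp(-r*dt) * [p_u*0.000000 + p_m*0.000000 + p_d*19.360000] = 3.897099
  V(2,+2) = exp(-r*dt) * [p_u*0.000000 + p_m*0.000000 + p_d*0.000000] = 0.000000
  V(1,-1) = exp(-r*dt) * [p_u*27.712279 + p_m*72.061022 + p_d*100.256777] = 70.560040
  V(1,+0) = exp(-r*dt) * [p_u*3.897099 + p_m*27.712279 + p_d*72.061022] = 33.038992
  V(1,+1) = exp(-r*dt) * [p_u*0.000000 + p_m*3.897099 + p_d*27.712279] = 8.116530
  V(0,+0) = exp(-r*dt) * [p_u*8.116530 + p_m*33.038992 + p_d*70.560040] = 36.730773

Answer: Price = V(0,0) = 36.7308


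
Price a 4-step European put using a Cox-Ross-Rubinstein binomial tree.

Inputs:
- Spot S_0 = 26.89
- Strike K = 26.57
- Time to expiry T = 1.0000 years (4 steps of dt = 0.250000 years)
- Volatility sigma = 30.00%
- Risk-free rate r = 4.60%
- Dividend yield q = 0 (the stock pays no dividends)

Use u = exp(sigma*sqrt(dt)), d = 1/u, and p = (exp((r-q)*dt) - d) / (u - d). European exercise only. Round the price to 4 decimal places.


Answer: Price = V(0,0) = 2.2810

Derivation:
dt = T/N = 0.250000
u = exp(sigma*sqrt(dt)) = 1.161834; d = 1/u = 0.860708
p = (exp((r-q)*dt) - d) / (u - d) = 0.500981
Discount per step: exp(-r*dt) = 0.988566
Stock lattice S(k, i) with i counting down-moves:
  k=0: S(0,0) = 26.8900
  k=1: S(1,0) = 31.2417; S(1,1) = 23.1444
  k=2: S(2,0) = 36.2977; S(2,1) = 26.8900; S(2,2) = 19.9206
  k=3: S(3,0) = 42.1719; S(3,1) = 31.2417; S(3,2) = 23.1444; S(3,3) = 17.1458
  k=4: S(4,0) = 48.9968; S(4,1) = 36.2977; S(4,2) = 26.8900; S(4,3) = 19.9206; S(4,4) = 14.7575
Terminal payoffs V(N, i) = max(K - S_T, 0):
  V(4,0) = 0.000000; V(4,1) = 0.000000; V(4,2) = 0.000000; V(4,3) = 6.649398; V(4,4) = 11.812455
Backward induction: V(k, i) = exp(-r*dt) * [p * V(k+1, i) + (1-p) * V(k+1, i+1)].
  V(3,0) = exp(-r*dt) * [p*0.000000 + (1-p)*0.000000] = 0.000000
  V(3,1) = exp(-r*dt) * [p*0.000000 + (1-p)*0.000000] = 0.000000
  V(3,2) = exp(-r*dt) * [p*0.000000 + (1-p)*6.649398] = 3.280238
  V(3,3) = exp(-r*dt) * [p*6.649398 + (1-p)*11.812455] = 9.120374
  V(2,0) = exp(-r*dt) * [p*0.000000 + (1-p)*0.000000] = 0.000000
  V(2,1) = exp(-r*dt) * [p*0.000000 + (1-p)*3.280238] = 1.618186
  V(2,2) = exp(-r*dt) * [p*3.280238 + (1-p)*9.120374] = 6.123750
  V(1,0) = exp(-r*dt) * [p*0.000000 + (1-p)*1.618186] = 0.798273
  V(1,1) = exp(-r*dt) * [p*1.618186 + (1-p)*6.123750] = 3.822340
  V(0,0) = exp(-r*dt) * [p*0.798273 + (1-p)*3.822340] = 2.280959


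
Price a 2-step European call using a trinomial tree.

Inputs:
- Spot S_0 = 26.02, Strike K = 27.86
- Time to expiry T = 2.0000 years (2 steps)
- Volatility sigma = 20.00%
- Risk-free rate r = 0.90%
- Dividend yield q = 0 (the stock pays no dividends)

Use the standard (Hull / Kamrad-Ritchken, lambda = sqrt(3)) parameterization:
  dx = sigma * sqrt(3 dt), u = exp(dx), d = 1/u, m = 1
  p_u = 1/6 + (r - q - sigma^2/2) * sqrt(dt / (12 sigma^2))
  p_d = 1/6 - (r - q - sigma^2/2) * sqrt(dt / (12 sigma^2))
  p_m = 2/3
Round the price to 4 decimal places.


dt = T/N = 1.000000; dx = sigma*sqrt(3*dt) = 0.346410
u = exp(dx) = 1.413982; d = 1/u = 0.707222
p_u = 0.150790, p_m = 0.666667, p_d = 0.182544
Discount per step: exp(-r*dt) = 0.991040
Stock lattice S(k, j) with j the centered position index:
  k=0: S(0,+0) = 26.0200
  k=1: S(1,-1) = 18.4019; S(1,+0) = 26.0200; S(1,+1) = 36.7918
  k=2: S(2,-2) = 13.0143; S(2,-1) = 18.4019; S(2,+0) = 26.0200; S(2,+1) = 36.7918; S(2,+2) = 52.0230
Terminal payoffs V(N, j) = max(S_T - K, 0):
  V(2,-2) = 0.000000; V(2,-1) = 0.000000; V(2,+0) = 0.000000; V(2,+1) = 8.931824; V(2,+2) = 24.162993
Backward induction: V(k, j) = exp(-r*dt) * [p_u * V(k+1, j+1) + p_m * V(k+1, j) + p_d * V(k+1, j-1)]
  V(1,-1) = exp(-r*dt) * [p_u*0.000000 + p_m*0.000000 + p_d*0.000000] = 0.000000
  V(1,+0) = exp(-r*dt) * [p_u*8.931824 + p_m*0.000000 + p_d*0.000000] = 1.334758
  V(1,+1) = exp(-r*dt) * [p_u*24.162993 + p_m*8.931824 + p_d*0.000000] = 9.512080
  V(0,+0) = exp(-r*dt) * [p_u*9.512080 + p_m*1.334758 + p_d*0.000000] = 2.303338

Answer: Price = V(0,0) = 2.3033


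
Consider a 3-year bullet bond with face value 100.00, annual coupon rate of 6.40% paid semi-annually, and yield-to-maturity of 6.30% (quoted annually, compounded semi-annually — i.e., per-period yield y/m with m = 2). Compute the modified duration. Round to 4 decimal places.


Answer: Modified duration = 2.6924

Derivation:
Coupon per period c = face * coupon_rate / m = 3.200000
Periods per year m = 2; per-period yield y/m = 0.031500
Number of cashflows N = 6
Cashflows (t years, CF_t, discount factor 1/(1+y/m)^(m*t), PV):
  t = 0.5000: CF_t = 3.200000, DF = 0.969462, PV = 3.102278
  t = 1.0000: CF_t = 3.200000, DF = 0.939856, PV = 3.007541
  t = 1.5000: CF_t = 3.200000, DF = 0.911155, PV = 2.915696
  t = 2.0000: CF_t = 3.200000, DF = 0.883330, PV = 2.826657
  t = 2.5000: CF_t = 3.200000, DF = 0.856355, PV = 2.740336
  t = 3.0000: CF_t = 103.200000, DF = 0.830204, PV = 85.677010
Price P = sum_t PV_t = 100.269518
First compute Macaulay numerator sum_t t * PV_t:
  t * PV_t at t = 0.5000: 1.551139
  t * PV_t at t = 1.0000: 3.007541
  t * PV_t at t = 1.5000: 4.373544
  t * PV_t at t = 2.0000: 5.653313
  t * PV_t at t = 2.5000: 6.850840
  t * PV_t at t = 3.0000: 257.031031
Macaulay duration D = 278.467408 / 100.269518 = 2.777189
Modified duration = D / (1 + y/m) = 2.777189 / (1 + 0.031500) = 2.692379


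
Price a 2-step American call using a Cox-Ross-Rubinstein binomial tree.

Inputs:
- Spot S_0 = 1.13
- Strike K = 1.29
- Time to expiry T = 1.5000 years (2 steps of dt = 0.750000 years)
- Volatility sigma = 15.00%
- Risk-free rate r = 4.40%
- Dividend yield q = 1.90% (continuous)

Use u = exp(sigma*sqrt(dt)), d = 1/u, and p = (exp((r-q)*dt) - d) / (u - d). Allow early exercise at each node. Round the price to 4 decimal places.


Answer: Price = V(0,0) = 0.0479

Derivation:
dt = T/N = 0.750000
u = exp(sigma*sqrt(dt)) = 1.138719; d = 1/u = 0.878180
p = (exp((r-q)*dt) - d) / (u - d) = 0.540215
Discount per step: exp(-r*dt) = 0.967539
Stock lattice S(k, i) with i counting down-moves:
  k=0: S(0,0) = 1.1300
  k=1: S(1,0) = 1.2868; S(1,1) = 0.9923
  k=2: S(2,0) = 1.4652; S(2,1) = 1.1300; S(2,2) = 0.8715
Terminal payoffs V(N, i) = max(S_T - K, 0):
  V(2,0) = 0.175249; V(2,1) = 0.000000; V(2,2) = 0.000000
Backward induction: V(k, i) = exp(-r*dt) * [p * V(k+1, i) + (1-p) * V(k+1, i+1)]; then take max(V_cont, immediate exercise) for American.
  V(1,0) = exp(-r*dt) * [p*0.175249 + (1-p)*0.000000] = 0.091599; exercise = 0.000000; V(1,0) = max -> 0.091599
  V(1,1) = exp(-r*dt) * [p*0.000000 + (1-p)*0.000000] = 0.000000; exercise = 0.000000; V(1,1) = max -> 0.000000
  V(0,0) = exp(-r*dt) * [p*0.091599 + (1-p)*0.000000] = 0.047877; exercise = 0.000000; V(0,0) = max -> 0.047877


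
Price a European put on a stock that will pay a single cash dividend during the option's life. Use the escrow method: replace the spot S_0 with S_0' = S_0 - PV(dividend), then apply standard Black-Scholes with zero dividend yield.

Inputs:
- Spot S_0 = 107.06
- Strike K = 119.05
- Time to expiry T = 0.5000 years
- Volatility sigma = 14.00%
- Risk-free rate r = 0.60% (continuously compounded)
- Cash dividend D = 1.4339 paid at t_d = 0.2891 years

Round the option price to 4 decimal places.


PV(D) = D * exp(-r * t_d) = 1.4339 * 0.99826690 = 1.43141491
S_0' = S_0 - PV(D) = 107.0600 - 1.43141491 = 105.62858509
d1 = (ln(S_0'/K) + (r + sigma^2/2)*T) / (sigma*sqrt(T)) = -1.12848733
d2 = d1 - sigma*sqrt(T) = -1.22748228
exp(-rT) = 0.99700450
N(-d1) = 0.87044292; N(-d2) = 0.89017931
P = K * exp(-rT) * N(-d2) - S_0' * N(-d1) = 119.0500 * 0.99700450 * 0.89017931 - 105.62858509 * 0.87044292 = 13.7147

Answer: Price = 13.7147


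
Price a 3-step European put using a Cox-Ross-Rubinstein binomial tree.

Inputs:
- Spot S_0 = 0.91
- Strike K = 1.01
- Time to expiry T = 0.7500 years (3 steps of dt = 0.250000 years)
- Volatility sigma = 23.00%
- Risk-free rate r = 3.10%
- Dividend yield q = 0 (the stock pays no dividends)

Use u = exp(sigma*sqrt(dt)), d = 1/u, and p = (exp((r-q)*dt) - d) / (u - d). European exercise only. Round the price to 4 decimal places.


dt = T/N = 0.250000
u = exp(sigma*sqrt(dt)) = 1.121873; d = 1/u = 0.891366
p = (exp((r-q)*dt) - d) / (u - d) = 0.505034
Discount per step: exp(-r*dt) = 0.992280
Stock lattice S(k, i) with i counting down-moves:
  k=0: S(0,0) = 0.9100
  k=1: S(1,0) = 1.0209; S(1,1) = 0.8111
  k=2: S(2,0) = 1.1453; S(2,1) = 0.9100; S(2,2) = 0.7230
  k=3: S(3,0) = 1.2849; S(3,1) = 1.0209; S(3,2) = 0.8111; S(3,3) = 0.6445
Terminal payoffs V(N, i) = max(K - S_T, 0):
  V(3,0) = 0.000000; V(3,1) = 0.000000; V(3,2) = 0.198857; V(3,3) = 0.365519
Backward induction: V(k, i) = exp(-r*dt) * [p * V(k+1, i) + (1-p) * V(k+1, i+1)].
  V(2,0) = exp(-r*dt) * [p*0.000000 + (1-p)*0.000000] = 0.000000
  V(2,1) = exp(-r*dt) * [p*0.000000 + (1-p)*0.198857] = 0.097668
  V(2,2) = exp(-r*dt) * [p*0.198857 + (1-p)*0.365519] = 0.279177
  V(1,0) = exp(-r*dt) * [p*0.000000 + (1-p)*0.097668] = 0.047969
  V(1,1) = exp(-r*dt) * [p*0.097668 + (1-p)*0.279177] = 0.186061
  V(0,0) = exp(-r*dt) * [p*0.047969 + (1-p)*0.186061] = 0.115422

Answer: Price = V(0,0) = 0.1154


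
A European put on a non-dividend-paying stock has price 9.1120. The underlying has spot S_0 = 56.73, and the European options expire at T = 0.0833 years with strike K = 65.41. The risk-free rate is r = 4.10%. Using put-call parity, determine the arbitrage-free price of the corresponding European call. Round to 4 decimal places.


Answer: Call price = 0.6550

Derivation:
Put-call parity: C - P = S_0 * exp(-qT) - K * exp(-rT).
S_0 * exp(-qT) = 56.7300 * 1.00000000 = 56.73000000
K * exp(-rT) = 65.4100 * 0.99659053 = 65.18698627
C = P + S*exp(-qT) - K*exp(-rT)
C = 9.1120 + 56.73000000 - 65.18698627 = 0.6550


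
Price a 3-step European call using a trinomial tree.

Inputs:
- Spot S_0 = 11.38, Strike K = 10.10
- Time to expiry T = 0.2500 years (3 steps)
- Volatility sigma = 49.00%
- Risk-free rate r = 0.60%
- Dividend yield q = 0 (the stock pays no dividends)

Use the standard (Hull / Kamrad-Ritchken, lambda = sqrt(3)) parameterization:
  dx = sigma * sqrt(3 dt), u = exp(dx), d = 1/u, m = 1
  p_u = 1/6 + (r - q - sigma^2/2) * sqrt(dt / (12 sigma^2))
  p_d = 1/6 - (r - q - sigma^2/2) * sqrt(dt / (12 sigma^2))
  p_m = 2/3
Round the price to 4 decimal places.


dt = T/N = 0.083333; dx = sigma*sqrt(3*dt) = 0.245000
u = exp(dx) = 1.277621; d = 1/u = 0.782705
p_u = 0.147270, p_m = 0.666667, p_d = 0.186063
Discount per step: exp(-r*dt) = 0.999500
Stock lattice S(k, j) with j the centered position index:
  k=0: S(0,+0) = 11.3800
  k=1: S(1,-1) = 8.9072; S(1,+0) = 11.3800; S(1,+1) = 14.5393
  k=2: S(2,-2) = 6.9717; S(2,-1) = 8.9072; S(2,+0) = 11.3800; S(2,+1) = 14.5393; S(2,+2) = 18.5758
  k=3: S(3,-3) = 5.4568; S(3,-2) = 6.9717; S(3,-1) = 8.9072; S(3,+0) = 11.3800; S(3,+1) = 14.5393; S(3,+2) = 18.5758; S(3,+3) = 23.7328
Terminal payoffs V(N, j) = max(S_T - K, 0):
  V(3,-3) = 0.000000; V(3,-2) = 0.000000; V(3,-1) = 0.000000; V(3,+0) = 1.280000; V(3,+1) = 4.439331; V(3,+2) = 8.475759; V(3,+3) = 13.632785
Backward induction: V(k, j) = exp(-r*dt) * [p_u * V(k+1, j+1) + p_m * V(k+1, j) + p_d * V(k+1, j-1)]
  V(2,-2) = exp(-r*dt) * [p_u*0.000000 + p_m*0.000000 + p_d*0.000000] = 0.000000
  V(2,-1) = exp(-r*dt) * [p_u*1.280000 + p_m*0.000000 + p_d*0.000000] = 0.188412
  V(2,+0) = exp(-r*dt) * [p_u*4.439331 + p_m*1.280000 + p_d*0.000000] = 1.506362
  V(2,+1) = exp(-r*dt) * [p_u*8.475759 + p_m*4.439331 + p_d*1.280000] = 4.443720
  V(2,+2) = exp(-r*dt) * [p_u*13.632785 + p_m*8.475759 + p_d*4.439331] = 8.479965
  V(1,-1) = exp(-r*dt) * [p_u*1.506362 + p_m*0.188412 + p_d*0.000000] = 0.347277
  V(1,+0) = exp(-r*dt) * [p_u*4.443720 + p_m*1.506362 + p_d*0.188412] = 1.692880
  V(1,+1) = exp(-r*dt) * [p_u*8.479965 + p_m*4.443720 + p_d*1.506362] = 4.489361
  V(0,+0) = exp(-r*dt) * [p_u*4.489361 + p_m*1.692880 + p_d*0.347277] = 1.853425

Answer: Price = V(0,0) = 1.8534


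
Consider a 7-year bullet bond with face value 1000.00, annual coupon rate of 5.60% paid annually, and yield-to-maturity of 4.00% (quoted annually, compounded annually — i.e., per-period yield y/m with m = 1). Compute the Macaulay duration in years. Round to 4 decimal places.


Coupon per period c = face * coupon_rate / m = 56.000000
Periods per year m = 1; per-period yield y/m = 0.040000
Number of cashflows N = 7
Cashflows (t years, CF_t, discount factor 1/(1+y/m)^(m*t), PV):
  t = 1.0000: CF_t = 56.000000, DF = 0.961538, PV = 53.846154
  t = 2.0000: CF_t = 56.000000, DF = 0.924556, PV = 51.775148
  t = 3.0000: CF_t = 56.000000, DF = 0.888996, PV = 49.783796
  t = 4.0000: CF_t = 56.000000, DF = 0.854804, PV = 47.869035
  t = 5.0000: CF_t = 56.000000, DF = 0.821927, PV = 46.027918
  t = 6.0000: CF_t = 56.000000, DF = 0.790315, PV = 44.257613
  t = 7.0000: CF_t = 1056.000000, DF = 0.759918, PV = 802.473211
Price P = sum_t PV_t = 1096.032875
Macaulay numerator sum_t t * PV_t:
  t * PV_t at t = 1.0000: 53.846154
  t * PV_t at t = 2.0000: 103.550296
  t * PV_t at t = 3.0000: 149.351388
  t * PV_t at t = 4.0000: 191.476139
  t * PV_t at t = 5.0000: 230.139590
  t * PV_t at t = 6.0000: 265.545681
  t * PV_t at t = 7.0000: 5617.312475
Macaulay duration D = (sum_t t * PV_t) / P = 6611.221722 / 1096.032875 = 6.031956

Answer: Macaulay duration = 6.0320 years


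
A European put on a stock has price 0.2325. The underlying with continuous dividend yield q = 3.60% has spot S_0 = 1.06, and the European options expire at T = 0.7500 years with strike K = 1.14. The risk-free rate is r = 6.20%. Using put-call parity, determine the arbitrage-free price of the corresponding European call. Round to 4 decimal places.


Put-call parity: C - P = S_0 * exp(-qT) - K * exp(-rT).
S_0 * exp(-qT) = 1.0600 * 0.97336124 = 1.03176292
K * exp(-rT) = 1.1400 * 0.95456456 = 1.08820360
C = P + S*exp(-qT) - K*exp(-rT)
C = 0.2325 + 1.03176292 - 1.08820360 = 0.1761

Answer: Call price = 0.1761


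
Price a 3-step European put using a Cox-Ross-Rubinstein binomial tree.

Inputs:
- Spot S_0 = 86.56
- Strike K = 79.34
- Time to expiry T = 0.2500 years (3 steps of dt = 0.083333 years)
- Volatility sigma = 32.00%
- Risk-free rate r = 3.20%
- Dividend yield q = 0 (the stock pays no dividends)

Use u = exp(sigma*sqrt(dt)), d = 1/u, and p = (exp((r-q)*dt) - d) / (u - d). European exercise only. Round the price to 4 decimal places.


Answer: Price = V(0,0) = 1.9507

Derivation:
dt = T/N = 0.083333
u = exp(sigma*sqrt(dt)) = 1.096777; d = 1/u = 0.911762
p = (exp((r-q)*dt) - d) / (u - d) = 0.491355
Discount per step: exp(-r*dt) = 0.997337
Stock lattice S(k, i) with i counting down-moves:
  k=0: S(0,0) = 86.5600
  k=1: S(1,0) = 94.9370; S(1,1) = 78.9221
  k=2: S(2,0) = 104.1248; S(2,1) = 86.5600; S(2,2) = 71.9582
  k=3: S(3,0) = 114.2017; S(3,1) = 94.9370; S(3,2) = 78.9221; S(3,3) = 65.6088
Terminal payoffs V(N, i) = max(K - S_T, 0):
  V(3,0) = 0.000000; V(3,1) = 0.000000; V(3,2) = 0.417862; V(3,3) = 13.731210
Backward induction: V(k, i) = exp(-r*dt) * [p * V(k+1, i) + (1-p) * V(k+1, i+1)].
  V(2,0) = exp(-r*dt) * [p*0.000000 + (1-p)*0.000000] = 0.000000
  V(2,1) = exp(-r*dt) * [p*0.000000 + (1-p)*0.417862] = 0.211977
  V(2,2) = exp(-r*dt) * [p*0.417862 + (1-p)*13.731210] = 7.170484
  V(1,0) = exp(-r*dt) * [p*0.000000 + (1-p)*0.211977] = 0.107534
  V(1,1) = exp(-r*dt) * [p*0.211977 + (1-p)*7.170484] = 3.741398
  V(0,0) = exp(-r*dt) * [p*0.107534 + (1-p)*3.741398] = 1.950672


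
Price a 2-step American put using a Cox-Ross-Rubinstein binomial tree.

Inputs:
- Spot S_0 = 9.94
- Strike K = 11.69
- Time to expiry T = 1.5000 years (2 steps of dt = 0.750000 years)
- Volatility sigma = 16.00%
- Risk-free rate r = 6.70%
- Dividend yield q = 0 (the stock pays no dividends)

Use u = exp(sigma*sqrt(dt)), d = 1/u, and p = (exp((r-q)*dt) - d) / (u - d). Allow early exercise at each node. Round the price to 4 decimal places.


Answer: Price = V(0,0) = 1.7500

Derivation:
dt = T/N = 0.750000
u = exp(sigma*sqrt(dt)) = 1.148623; d = 1/u = 0.870607
p = (exp((r-q)*dt) - d) / (u - d) = 0.650778
Discount per step: exp(-r*dt) = 0.950992
Stock lattice S(k, i) with i counting down-moves:
  k=0: S(0,0) = 9.9400
  k=1: S(1,0) = 11.4173; S(1,1) = 8.6538
  k=2: S(2,0) = 13.1142; S(2,1) = 9.9400; S(2,2) = 7.5341
Terminal payoffs V(N, i) = max(K - S_T, 0):
  V(2,0) = 0.000000; V(2,1) = 1.750000; V(2,2) = 4.155904
Backward induction: V(k, i) = exp(-r*dt) * [p * V(k+1, i) + (1-p) * V(k+1, i+1)]; then take max(V_cont, immediate exercise) for American.
  V(1,0) = exp(-r*dt) * [p*0.000000 + (1-p)*1.750000] = 0.581188; exercise = 0.272685; V(1,0) = max -> 0.581188
  V(1,1) = exp(-r*dt) * [p*1.750000 + (1-p)*4.155904] = 2.463254; exercise = 3.036162; V(1,1) = max -> 3.036162
  V(0,0) = exp(-r*dt) * [p*0.581188 + (1-p)*3.036162] = 1.368020; exercise = 1.750000; V(0,0) = max -> 1.750000


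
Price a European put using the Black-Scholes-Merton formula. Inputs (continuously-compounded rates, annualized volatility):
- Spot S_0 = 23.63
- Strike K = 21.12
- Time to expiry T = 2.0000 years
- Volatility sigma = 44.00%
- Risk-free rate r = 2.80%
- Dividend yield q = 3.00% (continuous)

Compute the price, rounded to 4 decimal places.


d1 = (ln(S/K) + (r - q + 0.5*sigma^2) * T) / (sigma * sqrt(T)) = 0.48516626
d2 = d1 - sigma * sqrt(T) = -0.13708770
exp(-rT) = 0.94553914; exp(-qT) = 0.94176453
P = K * exp(-rT) * N(-d2) - S_0 * exp(-qT) * N(-d1)
N(-d1) = 0.31377921; N(-d2) = 0.55451926
P = 21.1200 * 0.94553914 * 0.55451926 - 23.6300 * 0.94176453 * 0.31377921 = 4.0908

Answer: Price = 4.0908


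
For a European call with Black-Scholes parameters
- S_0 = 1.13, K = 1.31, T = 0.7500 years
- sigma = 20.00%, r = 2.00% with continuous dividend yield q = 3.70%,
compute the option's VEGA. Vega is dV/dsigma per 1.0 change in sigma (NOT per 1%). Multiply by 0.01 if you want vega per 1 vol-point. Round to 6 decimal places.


Answer: Vega = 0.266751

Derivation:
d1 = -0.8403881910; d2 = -1.0135932718
phi(d1) = 0.2802523900; exp(-qT) = 0.9726314943; exp(-rT) = 0.9851119396
Vega = S * exp(-qT) * phi(d1) * sqrt(T) = 1.1300 * 0.9726314943 * 0.2802523900 * 0.8660254038 = 0.266751


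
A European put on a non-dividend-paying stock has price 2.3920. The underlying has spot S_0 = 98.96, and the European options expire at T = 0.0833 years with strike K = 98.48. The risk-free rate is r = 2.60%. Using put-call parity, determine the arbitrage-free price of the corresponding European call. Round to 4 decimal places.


Answer: Call price = 3.0851

Derivation:
Put-call parity: C - P = S_0 * exp(-qT) - K * exp(-rT).
S_0 * exp(-qT) = 98.9600 * 1.00000000 = 98.96000000
K * exp(-rT) = 98.4800 * 0.99783654 = 98.26694282
C = P + S*exp(-qT) - K*exp(-rT)
C = 2.3920 + 98.96000000 - 98.26694282 = 3.0851


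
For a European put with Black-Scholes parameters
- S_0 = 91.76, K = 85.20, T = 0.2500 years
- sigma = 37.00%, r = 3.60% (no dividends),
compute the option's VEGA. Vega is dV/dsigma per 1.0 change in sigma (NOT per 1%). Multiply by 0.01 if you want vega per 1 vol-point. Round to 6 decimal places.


d1 = 0.5420948053; d2 = 0.3570948053
phi(d1) = 0.3444274099; exp(-qT) = 1.0000000000; exp(-rT) = 0.9910403788
Vega = S * exp(-qT) * phi(d1) * sqrt(T) = 91.7600 * 1.0000000000 * 0.3444274099 * 0.5000000000 = 15.802330

Answer: Vega = 15.802330


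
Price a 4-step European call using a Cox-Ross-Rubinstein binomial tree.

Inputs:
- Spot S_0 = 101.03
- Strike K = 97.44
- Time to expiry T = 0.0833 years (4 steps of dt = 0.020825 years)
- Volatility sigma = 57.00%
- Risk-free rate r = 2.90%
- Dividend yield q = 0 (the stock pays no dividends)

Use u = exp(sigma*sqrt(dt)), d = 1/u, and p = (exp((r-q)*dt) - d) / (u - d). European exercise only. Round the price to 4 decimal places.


Answer: Price = V(0,0) = 8.7107

Derivation:
dt = T/N = 0.020825
u = exp(sigma*sqrt(dt)) = 1.085734; d = 1/u = 0.921036
p = (exp((r-q)*dt) - d) / (u - d) = 0.483116
Discount per step: exp(-r*dt) = 0.999396
Stock lattice S(k, i) with i counting down-moves:
  k=0: S(0,0) = 101.0300
  k=1: S(1,0) = 109.6917; S(1,1) = 93.0523
  k=2: S(2,0) = 119.0959; S(2,1) = 101.0300; S(2,2) = 85.7045
  k=3: S(3,0) = 129.3065; S(3,1) = 109.6917; S(3,2) = 93.0523; S(3,3) = 78.9370
  k=4: S(4,0) = 140.3924; S(4,1) = 119.0959; S(4,2) = 101.0300; S(4,3) = 85.7045; S(4,4) = 72.7038
Terminal payoffs V(N, i) = max(S_T - K, 0):
  V(4,0) = 42.952396; V(4,1) = 21.655944; V(4,2) = 3.590000; V(4,3) = 0.000000; V(4,4) = 0.000000
Backward induction: V(k, i) = exp(-r*dt) * [p * V(k+1, i) + (1-p) * V(k+1, i+1)].
  V(3,0) = exp(-r*dt) * [p*42.952396 + (1-p)*21.655944] = 31.925305
  V(3,1) = exp(-r*dt) * [p*21.655944 + (1-p)*3.590000] = 12.310502
  V(3,2) = exp(-r*dt) * [p*3.590000 + (1-p)*0.000000] = 1.733338
  V(3,3) = exp(-r*dt) * [p*0.000000 + (1-p)*0.000000] = 0.000000
  V(2,0) = exp(-r*dt) * [p*31.925305 + (1-p)*12.310502] = 21.773565
  V(2,1) = exp(-r*dt) * [p*12.310502 + (1-p)*1.733338] = 6.839199
  V(2,2) = exp(-r*dt) * [p*1.733338 + (1-p)*0.000000] = 0.836897
  V(1,0) = exp(-r*dt) * [p*21.773565 + (1-p)*6.839199] = 14.045739
  V(1,1) = exp(-r*dt) * [p*6.839199 + (1-p)*0.836897] = 3.734447
  V(0,0) = exp(-r*dt) * [p*14.045739 + (1-p)*3.734447] = 8.710730


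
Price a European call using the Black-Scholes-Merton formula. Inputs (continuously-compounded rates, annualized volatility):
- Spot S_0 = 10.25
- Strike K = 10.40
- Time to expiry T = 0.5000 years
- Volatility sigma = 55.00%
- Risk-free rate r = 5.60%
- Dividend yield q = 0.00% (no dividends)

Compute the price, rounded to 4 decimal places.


Answer: Price = 1.6393

Derivation:
d1 = (ln(S/K) + (r - q + 0.5*sigma^2) * T) / (sigma * sqrt(T)) = 0.22909462
d2 = d1 - sigma * sqrt(T) = -0.15981411
exp(-rT) = 0.97238837; exp(-qT) = 1.00000000
C = S_0 * exp(-qT) * N(d1) - K * exp(-rT) * N(d2)
N(d1) = 0.59060231; N(d2) = 0.43651376
C = 10.2500 * 1.00000000 * 0.59060231 - 10.4000 * 0.97238837 * 0.43651376 = 1.6393


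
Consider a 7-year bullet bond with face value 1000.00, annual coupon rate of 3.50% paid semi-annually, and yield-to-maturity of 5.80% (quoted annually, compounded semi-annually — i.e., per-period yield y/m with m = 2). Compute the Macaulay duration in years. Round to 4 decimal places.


Answer: Macaulay duration = 6.2028 years

Derivation:
Coupon per period c = face * coupon_rate / m = 17.500000
Periods per year m = 2; per-period yield y/m = 0.029000
Number of cashflows N = 14
Cashflows (t years, CF_t, discount factor 1/(1+y/m)^(m*t), PV):
  t = 0.5000: CF_t = 17.500000, DF = 0.971817, PV = 17.006803
  t = 1.0000: CF_t = 17.500000, DF = 0.944429, PV = 16.527505
  t = 1.5000: CF_t = 17.500000, DF = 0.917812, PV = 16.061715
  t = 2.0000: CF_t = 17.500000, DF = 0.891946, PV = 15.609053
  t = 2.5000: CF_t = 17.500000, DF = 0.866808, PV = 15.169148
  t = 3.0000: CF_t = 17.500000, DF = 0.842379, PV = 14.741640
  t = 3.5000: CF_t = 17.500000, DF = 0.818639, PV = 14.326181
  t = 4.0000: CF_t = 17.500000, DF = 0.795567, PV = 13.922430
  t = 4.5000: CF_t = 17.500000, DF = 0.773146, PV = 13.530059
  t = 5.0000: CF_t = 17.500000, DF = 0.751357, PV = 13.148745
  t = 5.5000: CF_t = 17.500000, DF = 0.730182, PV = 12.778178
  t = 6.0000: CF_t = 17.500000, DF = 0.709603, PV = 12.418054
  t = 6.5000: CF_t = 17.500000, DF = 0.689605, PV = 12.068080
  t = 7.0000: CF_t = 1017.500000, DF = 0.670170, PV = 681.897615
Price P = sum_t PV_t = 869.205204
Macaulay numerator sum_t t * PV_t:
  t * PV_t at t = 0.5000: 8.503401
  t * PV_t at t = 1.0000: 16.527505
  t * PV_t at t = 1.5000: 24.092573
  t * PV_t at t = 2.0000: 31.218106
  t * PV_t at t = 2.5000: 37.922869
  t * PV_t at t = 3.0000: 44.224920
  t * PV_t at t = 3.5000: 50.141633
  t * PV_t at t = 4.0000: 55.689721
  t * PV_t at t = 4.5000: 60.885263
  t * PV_t at t = 5.0000: 65.743725
  t * PV_t at t = 5.5000: 70.279978
  t * PV_t at t = 6.0000: 74.508325
  t * PV_t at t = 6.5000: 78.442519
  t * PV_t at t = 7.0000: 4773.283302
Macaulay duration D = (sum_t t * PV_t) / P = 5391.463840 / 869.205204 = 6.202751


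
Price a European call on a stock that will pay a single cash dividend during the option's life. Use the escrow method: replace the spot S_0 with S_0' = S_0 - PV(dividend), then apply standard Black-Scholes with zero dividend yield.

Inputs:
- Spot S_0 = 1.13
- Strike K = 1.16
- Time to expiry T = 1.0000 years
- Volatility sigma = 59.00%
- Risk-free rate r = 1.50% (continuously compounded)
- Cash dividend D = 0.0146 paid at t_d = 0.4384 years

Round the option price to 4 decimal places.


PV(D) = D * exp(-r * t_d) = 0.0146 * 0.99344557 = 0.01450431
S_0' = S_0 - PV(D) = 1.1300 - 0.01450431 = 1.11549569
d1 = (ln(S_0'/K) + (r + sigma^2/2)*T) / (sigma*sqrt(T)) = 0.25411673
d2 = d1 - sigma*sqrt(T) = -0.33588327
exp(-rT) = 0.98511194
N(d1) = 0.60029731; N(d2) = 0.36847945
C = S_0' * N(d1) - K * exp(-rT) * N(d2) = 1.11549569 * 0.60029731 - 1.1600 * 0.98511194 * 0.36847945 = 0.2486

Answer: Price = 0.2486


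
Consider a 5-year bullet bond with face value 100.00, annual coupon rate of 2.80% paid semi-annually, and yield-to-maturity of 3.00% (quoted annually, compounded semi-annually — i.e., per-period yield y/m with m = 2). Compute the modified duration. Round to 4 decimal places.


Coupon per period c = face * coupon_rate / m = 1.400000
Periods per year m = 2; per-period yield y/m = 0.015000
Number of cashflows N = 10
Cashflows (t years, CF_t, discount factor 1/(1+y/m)^(m*t), PV):
  t = 0.5000: CF_t = 1.400000, DF = 0.985222, PV = 1.379310
  t = 1.0000: CF_t = 1.400000, DF = 0.970662, PV = 1.358926
  t = 1.5000: CF_t = 1.400000, DF = 0.956317, PV = 1.338844
  t = 2.0000: CF_t = 1.400000, DF = 0.942184, PV = 1.319058
  t = 2.5000: CF_t = 1.400000, DF = 0.928260, PV = 1.299564
  t = 3.0000: CF_t = 1.400000, DF = 0.914542, PV = 1.280359
  t = 3.5000: CF_t = 1.400000, DF = 0.901027, PV = 1.261438
  t = 4.0000: CF_t = 1.400000, DF = 0.887711, PV = 1.242796
  t = 4.5000: CF_t = 1.400000, DF = 0.874592, PV = 1.224429
  t = 5.0000: CF_t = 101.400000, DF = 0.861667, PV = 87.373057
Price P = sum_t PV_t = 99.077782
First compute Macaulay numerator sum_t t * PV_t:
  t * PV_t at t = 0.5000: 0.689655
  t * PV_t at t = 1.0000: 1.358926
  t * PV_t at t = 1.5000: 2.008266
  t * PV_t at t = 2.0000: 2.638116
  t * PV_t at t = 2.5000: 3.248911
  t * PV_t at t = 3.0000: 3.841077
  t * PV_t at t = 3.5000: 4.415031
  t * PV_t at t = 4.0000: 4.971182
  t * PV_t at t = 4.5000: 5.509931
  t * PV_t at t = 5.0000: 436.865286
Macaulay duration D = 465.546383 / 99.077782 = 4.698797
Modified duration = D / (1 + y/m) = 4.698797 / (1 + 0.015000) = 4.629357

Answer: Modified duration = 4.6294
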